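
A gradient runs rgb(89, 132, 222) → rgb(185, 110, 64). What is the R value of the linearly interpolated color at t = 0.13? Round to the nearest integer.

R = 89 + 0.13 × (185 − 89) = 101.48 → 101

101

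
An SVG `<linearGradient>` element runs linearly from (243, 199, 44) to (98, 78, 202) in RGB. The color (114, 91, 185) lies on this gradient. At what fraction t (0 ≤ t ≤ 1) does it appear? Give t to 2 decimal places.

0.89

Invert the lerp on the B channel (largest span, 158): t = (185 − 44) / (202 − 44) = 141/158 = 0.89241.
Check on R: (114 − 243)/(98 − 243) = 0.8897 ✓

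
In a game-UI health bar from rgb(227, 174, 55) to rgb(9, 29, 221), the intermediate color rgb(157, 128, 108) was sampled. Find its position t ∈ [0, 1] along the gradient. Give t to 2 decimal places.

Invert the lerp on the R channel (largest span, 218): t = (157 − 227) / (9 − 227) = -70/-218 = 0.3211.
Check on G: (128 − 174)/(29 − 174) = 0.3172 ✓

0.32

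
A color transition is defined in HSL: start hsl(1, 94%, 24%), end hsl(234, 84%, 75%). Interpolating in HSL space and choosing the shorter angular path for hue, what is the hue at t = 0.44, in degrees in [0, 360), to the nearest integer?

Hue: 234 − 1 = 233°, but |233| > 180 so the shorter arc goes the other way: Δh = 233 − 360 = -127°.
H = 1 + 0.44 × (-127) = -54.88 → -55 → -55 mod 360 = 305°

305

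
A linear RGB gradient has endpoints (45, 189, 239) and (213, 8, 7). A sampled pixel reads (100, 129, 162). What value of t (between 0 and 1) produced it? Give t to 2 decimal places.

0.33

Invert the lerp on the B channel (largest span, 232): t = (162 − 239) / (7 − 239) = -77/-232 = 0.3319.
Check on R: (100 − 45)/(213 − 45) = 0.3274 ✓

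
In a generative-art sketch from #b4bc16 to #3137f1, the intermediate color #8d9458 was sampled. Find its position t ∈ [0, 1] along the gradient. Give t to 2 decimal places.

0.30

Invert the lerp on the B channel (largest span, 219): t = (88 − 22) / (241 − 22) = 66/219 = 0.30137.
Check on R: (141 − 180)/(49 − 180) = 0.2977 ✓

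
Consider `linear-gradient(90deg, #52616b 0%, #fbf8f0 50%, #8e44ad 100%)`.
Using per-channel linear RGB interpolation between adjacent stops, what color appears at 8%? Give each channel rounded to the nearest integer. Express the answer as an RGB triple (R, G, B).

(109, 121, 128)

8% lies between the 0% and 50% stops, so the local fraction is t = (8 − 0)/(50 − 0) = 8/50 ≈ 0.16.
#52616b → (82, 97, 107); #fbf8f0 → (251, 248, 240).
R = 82 + 0.16 × (251 − 82) = 109.04 → 109
G = 97 + 0.16 × (248 − 97) = 121.16 → 121
B = 107 + 0.16 × (240 − 107) = 128.28 → 128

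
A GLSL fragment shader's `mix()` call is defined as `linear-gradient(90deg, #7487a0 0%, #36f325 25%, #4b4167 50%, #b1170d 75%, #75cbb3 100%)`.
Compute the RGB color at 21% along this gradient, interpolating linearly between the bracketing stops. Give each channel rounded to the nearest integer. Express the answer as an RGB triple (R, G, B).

21% lies between the 0% and 25% stops, so the local fraction is t = (21 − 0)/(25 − 0) = 21/25 ≈ 0.84.
#7487a0 → (116, 135, 160); #36f325 → (54, 243, 37).
R = 116 + 0.84 × (54 − 116) = 63.92 → 64
G = 135 + 0.84 × (243 − 135) = 225.72 → 226
B = 160 + 0.84 × (37 − 160) = 56.68 → 57

(64, 226, 57)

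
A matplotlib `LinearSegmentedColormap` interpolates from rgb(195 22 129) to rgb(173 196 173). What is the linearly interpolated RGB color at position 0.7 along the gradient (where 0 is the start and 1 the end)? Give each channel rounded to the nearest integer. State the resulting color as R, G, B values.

R = 195 + 0.7 × (173 − 195) = 195 + 0.7 × -22 = 179.6 → 180
G = 22 + 0.7 × (196 − 22) = 22 + 0.7 × 174 = 143.8 → 144
B = 129 + 0.7 × (173 − 129) = 129 + 0.7 × 44 = 159.8 → 160
So the blended color is (180, 144, 160), about #b490a0.

(180, 144, 160)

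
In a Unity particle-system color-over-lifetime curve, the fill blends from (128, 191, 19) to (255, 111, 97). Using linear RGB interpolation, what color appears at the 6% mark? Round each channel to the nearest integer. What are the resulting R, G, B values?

6% corresponds to t = 0.06.
R = 128 + 0.06 × (255 − 128) = 128 + 0.06 × 127 = 135.62 → 136
G = 191 + 0.06 × (111 − 191) = 191 + 0.06 × -80 = 186.2 → 186
B = 19 + 0.06 × (97 − 19) = 19 + 0.06 × 78 = 23.68 → 24
So the blended color is (136, 186, 24), about #88ba18.

(136, 186, 24)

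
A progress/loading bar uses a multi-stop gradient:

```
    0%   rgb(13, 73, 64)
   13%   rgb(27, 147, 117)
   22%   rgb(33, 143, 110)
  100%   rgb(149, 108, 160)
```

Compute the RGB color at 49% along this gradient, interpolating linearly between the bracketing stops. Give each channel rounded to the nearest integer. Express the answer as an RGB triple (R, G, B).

(73, 131, 127)

49% lies between the 22% and 100% stops, so the local fraction is t = (49 − 22)/(100 − 22) = 27/78 ≈ 0.3462.
R = 33 + 0.3462 × (149 − 33) = 73.159 → 73
G = 143 + 0.3462 × (108 − 143) = 130.883 → 131
B = 110 + 0.3462 × (160 − 110) = 127.31 → 127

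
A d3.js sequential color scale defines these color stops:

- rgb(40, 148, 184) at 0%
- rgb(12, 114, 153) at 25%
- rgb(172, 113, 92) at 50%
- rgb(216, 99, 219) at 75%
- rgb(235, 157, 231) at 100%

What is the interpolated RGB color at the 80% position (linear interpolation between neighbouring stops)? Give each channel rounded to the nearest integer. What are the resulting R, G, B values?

(220, 111, 221)

80% lies between the 75% and 100% stops, so the local fraction is t = (80 − 75)/(100 − 75) = 5/25 ≈ 0.2.
R = 216 + 0.2 × (235 − 216) = 219.8 → 220
G = 99 + 0.2 × (157 − 99) = 110.6 → 111
B = 219 + 0.2 × (231 − 219) = 221.4 → 221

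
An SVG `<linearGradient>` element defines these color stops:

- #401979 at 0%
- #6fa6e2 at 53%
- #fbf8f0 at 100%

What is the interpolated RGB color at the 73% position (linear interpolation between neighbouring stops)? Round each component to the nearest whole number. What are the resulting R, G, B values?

(171, 201, 232)

73% lies between the 53% and 100% stops, so the local fraction is t = (73 − 53)/(100 − 53) = 20/47 ≈ 0.4255.
#6fa6e2 → (111, 166, 226); #fbf8f0 → (251, 248, 240).
R = 111 + 0.4255 × (251 − 111) = 170.57 → 171
G = 166 + 0.4255 × (248 − 166) = 200.891 → 201
B = 226 + 0.4255 × (240 − 226) = 231.957 → 232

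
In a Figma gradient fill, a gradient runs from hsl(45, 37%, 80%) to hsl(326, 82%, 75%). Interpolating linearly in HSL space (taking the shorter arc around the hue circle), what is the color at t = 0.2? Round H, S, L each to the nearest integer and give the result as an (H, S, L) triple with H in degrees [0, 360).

Hue: 326 − 45 = 281°, but |281| > 180 so the shorter arc goes the other way: Δh = 281 − 360 = -79°.
H = 45 + 0.2 × (-79) = 29.2 → 29°
S = 37 + 0.2 × (82 − 37) = 46 → 46%
L = 80 + 0.2 × (75 − 80) = 79 → 79%

(29, 46, 79)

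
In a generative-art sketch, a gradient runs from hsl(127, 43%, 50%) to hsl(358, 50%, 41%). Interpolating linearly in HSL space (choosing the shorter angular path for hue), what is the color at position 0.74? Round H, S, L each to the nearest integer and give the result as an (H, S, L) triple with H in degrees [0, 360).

Hue: 358 − 127 = 231°, but |231| > 180 so the shorter arc goes the other way: Δh = 231 − 360 = -129°.
H = 127 + 0.74 × (-129) = 31.54 → 32°
S = 43 + 0.74 × (50 − 43) = 48.18 → 48%
L = 50 + 0.74 × (41 − 50) = 43.34 → 43%

(32, 48, 43)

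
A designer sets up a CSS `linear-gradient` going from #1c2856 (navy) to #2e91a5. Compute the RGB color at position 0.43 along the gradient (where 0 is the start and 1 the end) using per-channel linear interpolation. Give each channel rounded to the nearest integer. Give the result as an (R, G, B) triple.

#1c2856 → (28, 40, 86); #2e91a5 → (46, 145, 165).
R = 28 + 0.43 × (46 − 28) = 28 + 0.43 × 18 = 35.74 → 36
G = 40 + 0.43 × (145 − 40) = 40 + 0.43 × 105 = 85.15 → 85
B = 86 + 0.43 × (165 − 86) = 86 + 0.43 × 79 = 119.97 → 120

(36, 85, 120)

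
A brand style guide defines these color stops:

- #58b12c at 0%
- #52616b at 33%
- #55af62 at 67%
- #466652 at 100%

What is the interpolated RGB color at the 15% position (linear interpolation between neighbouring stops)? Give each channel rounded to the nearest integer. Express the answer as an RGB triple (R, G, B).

15% lies between the 0% and 33% stops, so the local fraction is t = (15 − 0)/(33 − 0) = 15/33 ≈ 0.4545.
#58b12c → (88, 177, 44); #52616b → (82, 97, 107).
R = 88 + 0.4545 × (82 − 88) = 85.273 → 85
G = 177 + 0.4545 × (97 − 177) = 140.64 → 141
B = 44 + 0.4545 × (107 − 44) = 72.633 → 73

(85, 141, 73)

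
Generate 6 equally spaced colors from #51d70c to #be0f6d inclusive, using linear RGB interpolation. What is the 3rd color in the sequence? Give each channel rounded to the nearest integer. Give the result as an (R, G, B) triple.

(125, 135, 51)

With 6 swatches and endpoints inclusive, swatch 3 sits at t = (3 − 1)/(6 − 1) = 2/5 ≈ 0.4.
#51d70c → (81, 215, 12); #be0f6d → (190, 15, 109).
R = 81 + 0.4 × (190 − 81) = 124.6 → 125
G = 215 + 0.4 × (15 − 215) = 135 → 135
B = 12 + 0.4 × (109 − 12) = 50.8 → 51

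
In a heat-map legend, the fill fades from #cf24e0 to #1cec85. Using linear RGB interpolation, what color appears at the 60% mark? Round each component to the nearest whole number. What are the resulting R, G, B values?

#cf24e0 → (207, 36, 224); #1cec85 → (28, 236, 133).
60% corresponds to t = 0.6.
R = 207 + 0.6 × (28 − 207) = 207 + 0.6 × -179 = 99.6 → 100
G = 36 + 0.6 × (236 − 36) = 36 + 0.6 × 200 = 156 → 156
B = 224 + 0.6 × (133 − 224) = 224 + 0.6 × -91 = 169.4 → 169
So the blended color is (100, 156, 169), about #649ca9.

(100, 156, 169)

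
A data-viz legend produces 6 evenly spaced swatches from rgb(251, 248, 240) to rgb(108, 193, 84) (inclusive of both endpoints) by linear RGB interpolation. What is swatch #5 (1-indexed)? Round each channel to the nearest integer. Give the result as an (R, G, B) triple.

(137, 204, 115)

With 6 swatches and endpoints inclusive, swatch 5 sits at t = (5 − 1)/(6 − 1) = 4/5 ≈ 0.8.
R = 251 + 0.8 × (108 − 251) = 136.6 → 137
G = 248 + 0.8 × (193 − 248) = 204 → 204
B = 240 + 0.8 × (84 − 240) = 115.2 → 115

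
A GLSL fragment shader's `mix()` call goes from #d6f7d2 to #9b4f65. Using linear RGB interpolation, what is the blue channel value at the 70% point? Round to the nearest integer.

134

B₁ = 210 (from #d6f7d2), B₂ = 101 (from #9b4f65).
B = 210 + 0.7 × (101 − 210) = 133.7 → 134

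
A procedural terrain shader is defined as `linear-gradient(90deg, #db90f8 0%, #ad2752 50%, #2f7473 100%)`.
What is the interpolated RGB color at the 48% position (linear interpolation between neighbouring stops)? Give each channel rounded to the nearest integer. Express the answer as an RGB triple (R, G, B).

(175, 43, 89)

48% lies between the 0% and 50% stops, so the local fraction is t = (48 − 0)/(50 − 0) = 48/50 ≈ 0.96.
#db90f8 → (219, 144, 248); #ad2752 → (173, 39, 82).
R = 219 + 0.96 × (173 − 219) = 174.84 → 175
G = 144 + 0.96 × (39 − 144) = 43.2 → 43
B = 248 + 0.96 × (82 − 248) = 88.64 → 89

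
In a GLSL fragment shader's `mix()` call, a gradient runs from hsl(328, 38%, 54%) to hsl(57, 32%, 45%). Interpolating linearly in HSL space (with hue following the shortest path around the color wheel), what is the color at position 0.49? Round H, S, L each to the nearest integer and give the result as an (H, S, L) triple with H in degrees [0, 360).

(12, 35, 50)

Hue: 57 − 328 = -271°, but |-271| > 180 so the shorter arc goes the other way: Δh = -271 + 360 = 89°.
H = 328 + 0.49 × (89) = 371.61 → 372 → 372 mod 360 = 12°
S = 38 + 0.49 × (32 − 38) = 35.06 → 35%
L = 54 + 0.49 × (45 − 54) = 49.59 → 50%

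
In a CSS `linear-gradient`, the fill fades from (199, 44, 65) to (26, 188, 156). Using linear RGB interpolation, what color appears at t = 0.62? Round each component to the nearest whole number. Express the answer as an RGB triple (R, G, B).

R = 199 + 0.62 × (26 − 199) = 199 + 0.62 × -173 = 91.74 → 92
G = 44 + 0.62 × (188 − 44) = 44 + 0.62 × 144 = 133.28 → 133
B = 65 + 0.62 × (156 − 65) = 65 + 0.62 × 91 = 121.42 → 121

(92, 133, 121)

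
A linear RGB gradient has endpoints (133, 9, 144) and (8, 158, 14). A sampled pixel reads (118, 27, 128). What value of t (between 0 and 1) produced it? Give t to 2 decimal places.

0.12

Invert the lerp on the G channel (largest span, 149): t = (27 − 9) / (158 − 9) = 18/149 = 0.12081.
Check on R: (118 − 133)/(8 − 133) = 0.12 ✓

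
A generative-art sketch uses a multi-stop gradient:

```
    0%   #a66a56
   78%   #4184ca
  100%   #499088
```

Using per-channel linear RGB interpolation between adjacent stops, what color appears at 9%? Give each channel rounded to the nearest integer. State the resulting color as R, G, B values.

(154, 109, 99)

9% lies between the 0% and 78% stops, so the local fraction is t = (9 − 0)/(78 − 0) = 9/78 ≈ 0.1154.
#a66a56 → (166, 106, 86); #4184ca → (65, 132, 202).
R = 166 + 0.1154 × (65 − 166) = 154.345 → 154
G = 106 + 0.1154 × (132 − 106) = 109 → 109
B = 86 + 0.1154 × (202 − 86) = 99.386 → 99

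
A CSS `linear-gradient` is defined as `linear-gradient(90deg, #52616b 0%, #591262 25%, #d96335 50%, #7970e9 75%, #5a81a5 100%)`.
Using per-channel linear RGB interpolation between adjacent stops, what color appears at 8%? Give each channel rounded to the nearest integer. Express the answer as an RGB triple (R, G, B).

(84, 72, 104)

8% lies between the 0% and 25% stops, so the local fraction is t = (8 − 0)/(25 − 0) = 8/25 ≈ 0.32.
#52616b → (82, 97, 107); #591262 → (89, 18, 98).
R = 82 + 0.32 × (89 − 82) = 84.24 → 84
G = 97 + 0.32 × (18 − 97) = 71.72 → 72
B = 107 + 0.32 × (98 − 107) = 104.12 → 104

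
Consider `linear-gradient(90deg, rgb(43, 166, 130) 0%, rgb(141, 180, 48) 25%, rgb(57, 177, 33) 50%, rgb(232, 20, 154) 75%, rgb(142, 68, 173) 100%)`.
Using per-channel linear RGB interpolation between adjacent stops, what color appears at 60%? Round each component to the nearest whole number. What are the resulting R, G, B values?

(127, 114, 81)

60% lies between the 50% and 75% stops, so the local fraction is t = (60 − 50)/(75 − 50) = 10/25 ≈ 0.4.
R = 57 + 0.4 × (232 − 57) = 127 → 127
G = 177 + 0.4 × (20 − 177) = 114.2 → 114
B = 33 + 0.4 × (154 − 33) = 81.4 → 81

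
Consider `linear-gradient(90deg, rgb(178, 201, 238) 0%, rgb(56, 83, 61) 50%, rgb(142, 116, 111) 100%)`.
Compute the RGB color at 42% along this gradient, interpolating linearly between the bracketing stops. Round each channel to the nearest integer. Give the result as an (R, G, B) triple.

(76, 102, 89)

42% lies between the 0% and 50% stops, so the local fraction is t = (42 − 0)/(50 − 0) = 42/50 ≈ 0.84.
R = 178 + 0.84 × (56 − 178) = 75.52 → 76
G = 201 + 0.84 × (83 − 201) = 101.88 → 102
B = 238 + 0.84 × (61 − 238) = 89.32 → 89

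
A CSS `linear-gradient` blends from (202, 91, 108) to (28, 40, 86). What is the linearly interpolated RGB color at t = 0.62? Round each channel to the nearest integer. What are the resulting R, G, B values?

R = 202 + 0.62 × (28 − 202) = 202 + 0.62 × -174 = 94.12 → 94
G = 91 + 0.62 × (40 − 91) = 91 + 0.62 × -51 = 59.38 → 59
B = 108 + 0.62 × (86 − 108) = 108 + 0.62 × -22 = 94.36 → 94

(94, 59, 94)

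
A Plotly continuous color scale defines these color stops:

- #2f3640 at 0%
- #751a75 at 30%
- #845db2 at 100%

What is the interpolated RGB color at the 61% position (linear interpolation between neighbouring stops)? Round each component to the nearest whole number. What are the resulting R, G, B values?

(124, 56, 144)

61% lies between the 30% and 100% stops, so the local fraction is t = (61 − 30)/(100 − 30) = 31/70 ≈ 0.4429.
#751a75 → (117, 26, 117); #845db2 → (132, 93, 178).
R = 117 + 0.4429 × (132 − 117) = 123.644 → 124
G = 26 + 0.4429 × (93 − 26) = 55.674 → 56
B = 117 + 0.4429 × (178 − 117) = 144.017 → 144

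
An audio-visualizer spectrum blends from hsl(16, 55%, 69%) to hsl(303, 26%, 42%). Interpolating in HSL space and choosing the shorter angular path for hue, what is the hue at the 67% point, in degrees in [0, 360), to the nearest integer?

Hue: 303 − 16 = 287°, but |287| > 180 so the shorter arc goes the other way: Δh = 287 − 360 = -73°.
H = 16 + 0.67 × (-73) = -32.91 → -33 → -33 mod 360 = 327°

327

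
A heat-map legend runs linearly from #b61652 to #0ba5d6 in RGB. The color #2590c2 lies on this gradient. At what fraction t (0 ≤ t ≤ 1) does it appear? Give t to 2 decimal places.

Invert the lerp on the R channel (largest span, 171): t = (37 − 182) / (11 − 182) = -145/-171 = 0.84795.
Check on G: (144 − 22)/(165 − 22) = 0.8531 ✓

0.85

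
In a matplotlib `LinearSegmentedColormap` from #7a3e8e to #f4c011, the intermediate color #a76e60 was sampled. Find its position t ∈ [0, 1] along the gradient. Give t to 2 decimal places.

0.37

Invert the lerp on the G channel (largest span, 130): t = (110 − 62) / (192 − 62) = 48/130 = 0.36923.
Check on R: (167 − 122)/(244 − 122) = 0.3689 ✓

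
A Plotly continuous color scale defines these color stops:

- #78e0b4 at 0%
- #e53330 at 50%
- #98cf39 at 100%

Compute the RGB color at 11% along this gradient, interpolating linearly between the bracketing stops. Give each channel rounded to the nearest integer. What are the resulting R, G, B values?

(144, 186, 151)

11% lies between the 0% and 50% stops, so the local fraction is t = (11 − 0)/(50 − 0) = 11/50 ≈ 0.22.
#78e0b4 → (120, 224, 180); #e53330 → (229, 51, 48).
R = 120 + 0.22 × (229 − 120) = 143.98 → 144
G = 224 + 0.22 × (51 − 224) = 185.94 → 186
B = 180 + 0.22 × (48 − 180) = 150.96 → 151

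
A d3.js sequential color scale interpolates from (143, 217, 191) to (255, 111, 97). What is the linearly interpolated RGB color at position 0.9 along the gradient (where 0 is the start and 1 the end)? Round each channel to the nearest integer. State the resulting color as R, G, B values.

(244, 122, 106)

R = 143 + 0.9 × (255 − 143) = 143 + 0.9 × 112 = 243.8 → 244
G = 217 + 0.9 × (111 − 217) = 217 + 0.9 × -106 = 121.6 → 122
B = 191 + 0.9 × (97 − 191) = 191 + 0.9 × -94 = 106.4 → 106
So the blended color is (244, 122, 106), about #f47a6a.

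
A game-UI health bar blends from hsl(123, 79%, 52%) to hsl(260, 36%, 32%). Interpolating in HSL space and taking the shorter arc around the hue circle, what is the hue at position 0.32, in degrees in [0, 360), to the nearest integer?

Hue arc: Δh = 260 − 123 = 137° (|Δh| ≤ 180, already the shorter path).
H = 123 + 0.32 × (137) = 166.84 → 167°

167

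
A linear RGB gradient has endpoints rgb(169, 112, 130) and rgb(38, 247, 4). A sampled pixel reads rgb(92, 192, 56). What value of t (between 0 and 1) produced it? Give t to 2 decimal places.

Invert the lerp on the G channel (largest span, 135): t = (192 − 112) / (247 − 112) = 80/135 = 0.59259.
Check on R: (92 − 169)/(38 − 169) = 0.5878 ✓

0.59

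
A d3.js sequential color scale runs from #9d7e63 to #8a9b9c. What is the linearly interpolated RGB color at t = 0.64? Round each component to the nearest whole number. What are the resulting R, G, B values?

(145, 145, 135)

#9d7e63 → (157, 126, 99); #8a9b9c → (138, 155, 156).
R = 157 + 0.64 × (138 − 157) = 157 + 0.64 × -19 = 144.84 → 145
G = 126 + 0.64 × (155 − 126) = 126 + 0.64 × 29 = 144.56 → 145
B = 99 + 0.64 × (156 − 99) = 99 + 0.64 × 57 = 135.48 → 135
So the blended color is (145, 145, 135), about #919187.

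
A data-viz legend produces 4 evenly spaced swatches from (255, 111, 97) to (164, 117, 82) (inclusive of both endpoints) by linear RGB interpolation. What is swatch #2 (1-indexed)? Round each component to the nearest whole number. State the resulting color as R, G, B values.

With 4 swatches and endpoints inclusive, swatch 2 sits at t = (2 − 1)/(4 − 1) = 1/3 ≈ 0.3333.
R = 255 + 0.3333 × (164 − 255) = 224.67 → 225
G = 111 + 0.3333 × (117 − 111) = 113 → 113
B = 97 + 0.3333 × (82 − 97) = 92.001 → 92

(225, 113, 92)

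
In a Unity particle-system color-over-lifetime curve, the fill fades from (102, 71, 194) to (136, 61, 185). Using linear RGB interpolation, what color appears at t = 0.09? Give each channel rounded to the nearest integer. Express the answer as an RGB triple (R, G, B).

R = 102 + 0.09 × (136 − 102) = 102 + 0.09 × 34 = 105.06 → 105
G = 71 + 0.09 × (61 − 71) = 71 + 0.09 × -10 = 70.1 → 70
B = 194 + 0.09 × (185 − 194) = 194 + 0.09 × -9 = 193.19 → 193
So the blended color is (105, 70, 193), about #6946c1.

(105, 70, 193)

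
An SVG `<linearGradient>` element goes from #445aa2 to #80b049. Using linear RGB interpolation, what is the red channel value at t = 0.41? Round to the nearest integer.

R₁ = 68 (from #445aa2), R₂ = 128 (from #80b049).
R = 68 + 0.41 × (128 − 68) = 92.6 → 93

93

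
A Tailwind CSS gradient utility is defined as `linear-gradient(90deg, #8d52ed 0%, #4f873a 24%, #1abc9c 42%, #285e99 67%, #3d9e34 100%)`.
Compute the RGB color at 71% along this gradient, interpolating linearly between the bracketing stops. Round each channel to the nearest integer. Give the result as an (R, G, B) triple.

71% lies between the 67% and 100% stops, so the local fraction is t = (71 − 67)/(100 − 67) = 4/33 ≈ 0.1212.
#285e99 → (40, 94, 153); #3d9e34 → (61, 158, 52).
R = 40 + 0.1212 × (61 − 40) = 42.545 → 43
G = 94 + 0.1212 × (158 − 94) = 101.757 → 102
B = 153 + 0.1212 × (52 − 153) = 140.759 → 141

(43, 102, 141)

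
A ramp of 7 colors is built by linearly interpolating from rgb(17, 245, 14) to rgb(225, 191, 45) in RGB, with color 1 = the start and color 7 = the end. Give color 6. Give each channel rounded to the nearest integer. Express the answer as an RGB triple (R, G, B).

(190, 200, 40)

With 7 swatches and endpoints inclusive, swatch 6 sits at t = (6 − 1)/(7 − 1) = 5/6 ≈ 0.8333.
R = 17 + 0.8333 × (225 − 17) = 190.326 → 190
G = 245 + 0.8333 × (191 − 245) = 200.002 → 200
B = 14 + 0.8333 × (45 − 14) = 39.832 → 40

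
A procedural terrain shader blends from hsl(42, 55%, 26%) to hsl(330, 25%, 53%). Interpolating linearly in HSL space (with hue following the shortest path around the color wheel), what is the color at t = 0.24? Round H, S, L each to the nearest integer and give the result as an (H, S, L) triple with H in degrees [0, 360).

Hue: 330 − 42 = 288°, but |288| > 180 so the shorter arc goes the other way: Δh = 288 − 360 = -72°.
H = 42 + 0.24 × (-72) = 24.72 → 25°
S = 55 + 0.24 × (25 − 55) = 47.8 → 48%
L = 26 + 0.24 × (53 − 26) = 32.48 → 32%

(25, 48, 32)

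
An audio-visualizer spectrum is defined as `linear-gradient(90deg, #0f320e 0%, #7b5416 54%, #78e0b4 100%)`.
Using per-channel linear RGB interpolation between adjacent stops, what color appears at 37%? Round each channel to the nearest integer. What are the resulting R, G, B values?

(89, 73, 19)

37% lies between the 0% and 54% stops, so the local fraction is t = (37 − 0)/(54 − 0) = 37/54 ≈ 0.6852.
#0f320e → (15, 50, 14); #7b5416 → (123, 84, 22).
R = 15 + 0.6852 × (123 − 15) = 89.002 → 89
G = 50 + 0.6852 × (84 − 50) = 73.297 → 73
B = 14 + 0.6852 × (22 − 14) = 19.482 → 19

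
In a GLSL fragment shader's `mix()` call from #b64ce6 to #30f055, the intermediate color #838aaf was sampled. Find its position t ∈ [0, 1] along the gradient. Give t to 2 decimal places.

0.38

Invert the lerp on the G channel (largest span, 164): t = (138 − 76) / (240 − 76) = 62/164 = 0.37805.
Check on R: (131 − 182)/(48 − 182) = 0.3806 ✓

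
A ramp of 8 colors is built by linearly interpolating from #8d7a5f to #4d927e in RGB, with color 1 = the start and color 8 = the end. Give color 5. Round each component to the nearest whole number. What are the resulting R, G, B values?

(104, 136, 113)

With 8 swatches and endpoints inclusive, swatch 5 sits at t = (5 − 1)/(8 − 1) = 4/7 ≈ 0.5714.
#8d7a5f → (141, 122, 95); #4d927e → (77, 146, 126).
R = 141 + 0.5714 × (77 − 141) = 104.43 → 104
G = 122 + 0.5714 × (146 − 122) = 135.714 → 136
B = 95 + 0.5714 × (126 − 95) = 112.713 → 113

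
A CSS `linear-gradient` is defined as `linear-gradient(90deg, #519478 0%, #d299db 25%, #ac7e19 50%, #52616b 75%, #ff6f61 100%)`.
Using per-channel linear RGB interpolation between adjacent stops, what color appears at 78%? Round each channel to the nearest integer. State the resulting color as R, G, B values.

78% lies between the 75% and 100% stops, so the local fraction is t = (78 − 75)/(100 − 75) = 3/25 ≈ 0.12.
#52616b → (82, 97, 107); #ff6f61 → (255, 111, 97).
R = 82 + 0.12 × (255 − 82) = 102.76 → 103
G = 97 + 0.12 × (111 − 97) = 98.68 → 99
B = 107 + 0.12 × (97 − 107) = 105.8 → 106

(103, 99, 106)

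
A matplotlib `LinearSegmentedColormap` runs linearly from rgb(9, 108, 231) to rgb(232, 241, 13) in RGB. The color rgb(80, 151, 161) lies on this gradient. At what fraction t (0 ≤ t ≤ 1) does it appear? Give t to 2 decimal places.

0.32

Invert the lerp on the R channel (largest span, 223): t = (80 − 9) / (232 − 9) = 71/223 = 0.31839.
Check on G: (151 − 108)/(241 − 108) = 0.3233 ✓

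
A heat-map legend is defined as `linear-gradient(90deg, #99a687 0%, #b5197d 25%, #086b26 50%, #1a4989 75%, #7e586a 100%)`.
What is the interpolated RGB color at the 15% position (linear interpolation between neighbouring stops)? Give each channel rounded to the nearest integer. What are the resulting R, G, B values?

(170, 81, 129)

15% lies between the 0% and 25% stops, so the local fraction is t = (15 − 0)/(25 − 0) = 15/25 ≈ 0.6.
#99a687 → (153, 166, 135); #b5197d → (181, 25, 125).
R = 153 + 0.6 × (181 − 153) = 169.8 → 170
G = 166 + 0.6 × (25 − 166) = 81.4 → 81
B = 135 + 0.6 × (125 − 135) = 129 → 129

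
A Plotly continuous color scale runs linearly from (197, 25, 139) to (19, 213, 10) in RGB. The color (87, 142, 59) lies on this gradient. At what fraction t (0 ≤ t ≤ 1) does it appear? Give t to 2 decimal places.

Invert the lerp on the G channel (largest span, 188): t = (142 − 25) / (213 − 25) = 117/188 = 0.62234.
Check on R: (87 − 197)/(19 − 197) = 0.618 ✓

0.62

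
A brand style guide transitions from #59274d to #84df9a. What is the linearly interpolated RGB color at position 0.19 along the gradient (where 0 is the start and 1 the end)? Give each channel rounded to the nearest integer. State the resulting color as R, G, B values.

#59274d → (89, 39, 77); #84df9a → (132, 223, 154).
R = 89 + 0.19 × (132 − 89) = 89 + 0.19 × 43 = 97.17 → 97
G = 39 + 0.19 × (223 − 39) = 39 + 0.19 × 184 = 73.96 → 74
B = 77 + 0.19 × (154 − 77) = 77 + 0.19 × 77 = 91.63 → 92
So the blended color is (97, 74, 92), about #614a5c.

(97, 74, 92)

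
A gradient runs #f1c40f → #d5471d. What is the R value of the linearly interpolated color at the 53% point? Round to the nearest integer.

226

R₁ = 241 (from #f1c40f), R₂ = 213 (from #d5471d).
R = 241 + 0.53 × (213 − 241) = 226.16 → 226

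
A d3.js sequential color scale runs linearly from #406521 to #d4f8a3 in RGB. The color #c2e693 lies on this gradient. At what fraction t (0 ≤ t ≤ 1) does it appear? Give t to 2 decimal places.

Invert the lerp on the R channel (largest span, 148): t = (194 − 64) / (212 − 64) = 130/148 = 0.87838.
Check on G: (230 − 101)/(248 − 101) = 0.8776 ✓

0.88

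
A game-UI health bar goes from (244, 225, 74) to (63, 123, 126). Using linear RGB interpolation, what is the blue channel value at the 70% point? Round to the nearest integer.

B = 74 + 0.7 × (126 − 74) = 110.4 → 110

110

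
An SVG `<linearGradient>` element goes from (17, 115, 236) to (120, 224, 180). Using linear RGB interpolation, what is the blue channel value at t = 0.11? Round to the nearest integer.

B = 236 + 0.11 × (180 − 236) = 229.84 → 230

230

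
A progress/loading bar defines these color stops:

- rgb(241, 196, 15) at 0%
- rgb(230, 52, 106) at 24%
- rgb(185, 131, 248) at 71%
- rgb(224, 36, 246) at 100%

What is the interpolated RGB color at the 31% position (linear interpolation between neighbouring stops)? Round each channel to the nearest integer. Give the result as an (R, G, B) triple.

31% lies between the 24% and 71% stops, so the local fraction is t = (31 − 24)/(71 − 24) = 7/47 ≈ 0.1489.
R = 230 + 0.1489 × (185 − 230) = 223.299 → 223
G = 52 + 0.1489 × (131 − 52) = 63.763 → 64
B = 106 + 0.1489 × (248 − 106) = 127.144 → 127

(223, 64, 127)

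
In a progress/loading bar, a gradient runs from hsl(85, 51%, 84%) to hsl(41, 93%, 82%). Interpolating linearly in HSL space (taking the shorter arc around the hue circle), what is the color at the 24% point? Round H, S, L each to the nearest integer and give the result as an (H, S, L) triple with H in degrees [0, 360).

Hue arc: Δh = 41 − 85 = -44° (|Δh| ≤ 180, already the shorter path).
H = 85 + 0.24 × (-44) = 74.44 → 74°
S = 51 + 0.24 × (93 − 51) = 61.08 → 61%
L = 84 + 0.24 × (82 − 84) = 83.52 → 84%

(74, 61, 84)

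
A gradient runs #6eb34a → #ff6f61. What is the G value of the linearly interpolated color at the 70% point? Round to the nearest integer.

G₁ = 179 (from #6eb34a), G₂ = 111 (from #ff6f61).
G = 179 + 0.7 × (111 − 179) = 131.4 → 131

131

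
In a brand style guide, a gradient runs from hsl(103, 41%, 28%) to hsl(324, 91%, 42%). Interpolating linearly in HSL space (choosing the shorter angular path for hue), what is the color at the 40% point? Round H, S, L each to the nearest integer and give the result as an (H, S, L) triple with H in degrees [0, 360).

Hue: 324 − 103 = 221°, but |221| > 180 so the shorter arc goes the other way: Δh = 221 − 360 = -139°.
H = 103 + 0.4 × (-139) = 47.4 → 47°
S = 41 + 0.4 × (91 − 41) = 61 → 61%
L = 28 + 0.4 × (42 − 28) = 33.6 → 34%

(47, 61, 34)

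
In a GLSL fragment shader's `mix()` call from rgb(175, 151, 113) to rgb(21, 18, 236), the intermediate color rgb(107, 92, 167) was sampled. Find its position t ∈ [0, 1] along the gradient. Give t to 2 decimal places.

Invert the lerp on the R channel (largest span, 154): t = (107 − 175) / (21 − 175) = -68/-154 = 0.44156.
Check on G: (92 − 151)/(18 − 151) = 0.4436 ✓

0.44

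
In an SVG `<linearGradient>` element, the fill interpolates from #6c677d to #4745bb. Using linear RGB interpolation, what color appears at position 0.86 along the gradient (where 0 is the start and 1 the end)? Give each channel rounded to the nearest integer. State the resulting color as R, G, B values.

#6c677d → (108, 103, 125); #4745bb → (71, 69, 187).
R = 108 + 0.86 × (71 − 108) = 108 + 0.86 × -37 = 76.18 → 76
G = 103 + 0.86 × (69 − 103) = 103 + 0.86 × -34 = 73.76 → 74
B = 125 + 0.86 × (187 − 125) = 125 + 0.86 × 62 = 178.32 → 178

(76, 74, 178)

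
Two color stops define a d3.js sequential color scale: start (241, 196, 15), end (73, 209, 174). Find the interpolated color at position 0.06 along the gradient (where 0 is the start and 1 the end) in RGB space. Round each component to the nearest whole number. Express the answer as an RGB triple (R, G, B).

(231, 197, 25)

R = 241 + 0.06 × (73 − 241) = 241 + 0.06 × -168 = 230.92 → 231
G = 196 + 0.06 × (209 − 196) = 196 + 0.06 × 13 = 196.78 → 197
B = 15 + 0.06 × (174 − 15) = 15 + 0.06 × 159 = 24.54 → 25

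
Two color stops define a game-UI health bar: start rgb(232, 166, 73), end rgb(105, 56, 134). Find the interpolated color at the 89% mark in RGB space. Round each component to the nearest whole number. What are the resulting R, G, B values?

(119, 68, 127)

89% corresponds to t = 0.89.
R = 232 + 0.89 × (105 − 232) = 232 + 0.89 × -127 = 118.97 → 119
G = 166 + 0.89 × (56 − 166) = 166 + 0.89 × -110 = 68.1 → 68
B = 73 + 0.89 × (134 − 73) = 73 + 0.89 × 61 = 127.29 → 127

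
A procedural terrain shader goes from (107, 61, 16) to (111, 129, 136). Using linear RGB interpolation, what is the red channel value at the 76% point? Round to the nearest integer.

R = 107 + 0.76 × (111 − 107) = 110.04 → 110

110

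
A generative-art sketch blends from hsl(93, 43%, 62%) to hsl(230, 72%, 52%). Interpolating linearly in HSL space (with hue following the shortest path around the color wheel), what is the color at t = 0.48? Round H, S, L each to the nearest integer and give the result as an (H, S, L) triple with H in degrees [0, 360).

(159, 57, 57)

Hue arc: Δh = 230 − 93 = 137° (|Δh| ≤ 180, already the shorter path).
H = 93 + 0.48 × (137) = 158.76 → 159°
S = 43 + 0.48 × (72 − 43) = 56.92 → 57%
L = 62 + 0.48 × (52 − 62) = 57.2 → 57%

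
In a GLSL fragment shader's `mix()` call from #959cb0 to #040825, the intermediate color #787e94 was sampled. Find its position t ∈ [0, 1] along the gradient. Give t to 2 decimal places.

Invert the lerp on the G channel (largest span, 148): t = (126 − 156) / (8 − 156) = -30/-148 = 0.2027.
Check on R: (120 − 149)/(4 − 149) = 0.2 ✓

0.20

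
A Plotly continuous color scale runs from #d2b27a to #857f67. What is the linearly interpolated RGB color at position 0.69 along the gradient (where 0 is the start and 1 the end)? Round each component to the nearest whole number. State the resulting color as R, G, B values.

(157, 143, 109)

#d2b27a → (210, 178, 122); #857f67 → (133, 127, 103).
R = 210 + 0.69 × (133 − 210) = 210 + 0.69 × -77 = 156.87 → 157
G = 178 + 0.69 × (127 − 178) = 178 + 0.69 × -51 = 142.81 → 143
B = 122 + 0.69 × (103 − 122) = 122 + 0.69 × -19 = 108.89 → 109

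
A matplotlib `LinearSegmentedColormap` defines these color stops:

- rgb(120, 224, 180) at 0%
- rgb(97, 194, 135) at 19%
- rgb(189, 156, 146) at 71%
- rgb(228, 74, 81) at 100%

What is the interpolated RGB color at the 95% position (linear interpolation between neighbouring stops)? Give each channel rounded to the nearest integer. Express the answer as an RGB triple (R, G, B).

95% lies between the 71% and 100% stops, so the local fraction is t = (95 − 71)/(100 − 71) = 24/29 ≈ 0.8276.
R = 189 + 0.8276 × (228 − 189) = 221.276 → 221
G = 156 + 0.8276 × (74 − 156) = 88.137 → 88
B = 146 + 0.8276 × (81 − 146) = 92.206 → 92

(221, 88, 92)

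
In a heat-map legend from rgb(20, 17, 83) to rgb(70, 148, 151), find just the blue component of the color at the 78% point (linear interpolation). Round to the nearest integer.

B = 83 + 0.78 × (151 − 83) = 136.04 → 136

136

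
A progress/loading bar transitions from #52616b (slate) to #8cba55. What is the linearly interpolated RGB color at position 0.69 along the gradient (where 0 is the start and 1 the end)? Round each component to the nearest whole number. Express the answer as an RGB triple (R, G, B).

#52616b → (82, 97, 107); #8cba55 → (140, 186, 85).
R = 82 + 0.69 × (140 − 82) = 82 + 0.69 × 58 = 122.02 → 122
G = 97 + 0.69 × (186 − 97) = 97 + 0.69 × 89 = 158.41 → 158
B = 107 + 0.69 × (85 − 107) = 107 + 0.69 × -22 = 91.82 → 92

(122, 158, 92)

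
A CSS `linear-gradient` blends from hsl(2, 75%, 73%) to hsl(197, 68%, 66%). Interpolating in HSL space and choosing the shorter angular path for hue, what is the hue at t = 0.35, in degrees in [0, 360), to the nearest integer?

Hue: 197 − 2 = 195°, but |195| > 180 so the shorter arc goes the other way: Δh = 195 − 360 = -165°.
H = 2 + 0.35 × (-165) = -55.75 → -56 → -56 mod 360 = 304°

304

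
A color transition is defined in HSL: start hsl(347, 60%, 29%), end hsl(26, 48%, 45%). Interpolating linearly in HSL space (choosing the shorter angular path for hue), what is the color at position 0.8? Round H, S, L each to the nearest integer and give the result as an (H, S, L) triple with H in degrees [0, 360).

(18, 50, 42)

Hue: 26 − 347 = -321°, but |-321| > 180 so the shorter arc goes the other way: Δh = -321 + 360 = 39°.
H = 347 + 0.8 × (39) = 378.2 → 378 → 378 mod 360 = 18°
S = 60 + 0.8 × (48 − 60) = 50.4 → 50%
L = 29 + 0.8 × (45 − 29) = 41.8 → 42%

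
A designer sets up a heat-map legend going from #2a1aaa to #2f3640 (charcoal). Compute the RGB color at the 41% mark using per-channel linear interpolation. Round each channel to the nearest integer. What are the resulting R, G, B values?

#2a1aaa → (42, 26, 170); #2f3640 → (47, 54, 64).
41% corresponds to t = 0.41.
R = 42 + 0.41 × (47 − 42) = 42 + 0.41 × 5 = 44.05 → 44
G = 26 + 0.41 × (54 − 26) = 26 + 0.41 × 28 = 37.48 → 37
B = 170 + 0.41 × (64 − 170) = 170 + 0.41 × -106 = 126.54 → 127
So the blended color is (44, 37, 127), about #2c257f.

(44, 37, 127)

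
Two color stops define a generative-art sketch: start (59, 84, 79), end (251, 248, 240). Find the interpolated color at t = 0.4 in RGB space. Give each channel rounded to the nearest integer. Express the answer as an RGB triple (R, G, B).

(136, 150, 143)

R = 59 + 0.4 × (251 − 59) = 59 + 0.4 × 192 = 135.8 → 136
G = 84 + 0.4 × (248 − 84) = 84 + 0.4 × 164 = 149.6 → 150
B = 79 + 0.4 × (240 − 79) = 79 + 0.4 × 161 = 143.4 → 143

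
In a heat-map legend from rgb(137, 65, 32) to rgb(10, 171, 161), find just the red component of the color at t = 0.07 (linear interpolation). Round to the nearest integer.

R = 137 + 0.07 × (10 − 137) = 128.11 → 128

128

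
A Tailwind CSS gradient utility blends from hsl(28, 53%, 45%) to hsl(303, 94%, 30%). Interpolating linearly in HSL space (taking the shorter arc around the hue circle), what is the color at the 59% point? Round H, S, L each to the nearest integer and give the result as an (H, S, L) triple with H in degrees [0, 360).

Hue: 303 − 28 = 275°, but |275| > 180 so the shorter arc goes the other way: Δh = 275 − 360 = -85°.
H = 28 + 0.59 × (-85) = -22.15 → -22 → -22 mod 360 = 338°
S = 53 + 0.59 × (94 − 53) = 77.19 → 77%
L = 45 + 0.59 × (30 − 45) = 36.15 → 36%

(338, 77, 36)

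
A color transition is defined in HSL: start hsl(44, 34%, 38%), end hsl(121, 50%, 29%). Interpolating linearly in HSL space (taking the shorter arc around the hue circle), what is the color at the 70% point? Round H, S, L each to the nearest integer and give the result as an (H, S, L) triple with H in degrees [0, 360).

(98, 45, 32)

Hue arc: Δh = 121 − 44 = 77° (|Δh| ≤ 180, already the shorter path).
H = 44 + 0.7 × (77) = 97.9 → 98°
S = 34 + 0.7 × (50 − 34) = 45.2 → 45%
L = 38 + 0.7 × (29 − 38) = 31.7 → 32%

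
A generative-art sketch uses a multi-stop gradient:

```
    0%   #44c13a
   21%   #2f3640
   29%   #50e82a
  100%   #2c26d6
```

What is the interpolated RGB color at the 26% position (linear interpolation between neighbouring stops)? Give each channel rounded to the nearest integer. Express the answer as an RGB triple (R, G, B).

26% lies between the 21% and 29% stops, so the local fraction is t = (26 − 21)/(29 − 21) = 5/8 ≈ 0.625.
#2f3640 → (47, 54, 64); #50e82a → (80, 232, 42).
R = 47 + 0.625 × (80 − 47) = 67.625 → 68
G = 54 + 0.625 × (232 − 54) = 165.25 → 165
B = 64 + 0.625 × (42 − 64) = 50.25 → 50

(68, 165, 50)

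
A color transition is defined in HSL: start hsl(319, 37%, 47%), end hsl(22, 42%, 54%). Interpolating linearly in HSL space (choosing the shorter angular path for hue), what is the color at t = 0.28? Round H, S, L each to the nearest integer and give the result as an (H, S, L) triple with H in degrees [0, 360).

Hue: 22 − 319 = -297°, but |-297| > 180 so the shorter arc goes the other way: Δh = -297 + 360 = 63°.
H = 319 + 0.28 × (63) = 336.64 → 337°
S = 37 + 0.28 × (42 − 37) = 38.4 → 38%
L = 47 + 0.28 × (54 − 47) = 48.96 → 49%

(337, 38, 49)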